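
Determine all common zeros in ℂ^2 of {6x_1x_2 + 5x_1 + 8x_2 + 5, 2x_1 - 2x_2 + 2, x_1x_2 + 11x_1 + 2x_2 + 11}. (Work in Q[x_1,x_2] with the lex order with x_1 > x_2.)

Compute a lex Gröbner basis by Buchberger's algorithm.
f_1 = 6x_1x_2 + 5x_1 + 8x_2 + 5, LT = x_1x_2.
f_2 = 2x_1 - 2x_2 + 2, LT = x_1.
f_3 = x_1x_2 + 11x_1 + 2x_2 + 11, LT = x_1x_2.

S(f_1,f_2): lcm = x_1x_2. S = 5/6x_1 + x_2^2 + 1/3x_2 + 5/6.
  leading term x_1: subtract (5/12)·f_2 from 5/6x_1 + x_2^2 + 1/3x_2 + 5/6 → x_2^2 + 7/6x_2
  leading term x_2^2: no divisor's leading term divides it; move x_2^2 to the remainder.
  leading term x_2: no divisor's leading term divides it; move 7/6x_2 to the remainder.
  remainder x_2^2 + 7/6x_2 ≠ 0; add h_4 = x_2^2 + 7/6x_2 to the basis.

S(f_1,f_3): lcm = x_1x_2. S = -61/6x_1 - 2/3x_2 - 61/6.
  leading term x_1: subtract (-61/12)·f_2 from -61/6x_1 - 2/3x_2 - 61/6 → -65/6x_2
  leading term x_2: no divisor's leading term divides it; move -65/6x_2 to the remainder.
  remainder -65/6x_2 ≠ 0; add h_5 = -65/6x_2 to the basis.

The other S-polynomials (S(f_2,f_3), S(f_1,h_4), S(f_2,h_4), S(f_3,h_4), S(f_1,h_5), S(f_2,h_5), S(f_3,h_5), S(h_4,h_5)) all reduce to 0 modulo the current basis, so we have a Gröbner basis.
Inter-reduce: drop elements whose leading term is divisible by another's, tail-reduce, and make monic.
Reduced Gröbner basis: {x_1 + 1, x_2}.

The lex basis is triangular: the last element involves only x_2. Solving x_2 = 0 gives x_2 ∈ {0}; substituting each value into the earlier elements determines the remaining variables.
  x_2 = 0: the earlier basis element becomes x_1 + 1 = 0, giving x_1 = -1 — point (-1, 0).

{(-1, 0)}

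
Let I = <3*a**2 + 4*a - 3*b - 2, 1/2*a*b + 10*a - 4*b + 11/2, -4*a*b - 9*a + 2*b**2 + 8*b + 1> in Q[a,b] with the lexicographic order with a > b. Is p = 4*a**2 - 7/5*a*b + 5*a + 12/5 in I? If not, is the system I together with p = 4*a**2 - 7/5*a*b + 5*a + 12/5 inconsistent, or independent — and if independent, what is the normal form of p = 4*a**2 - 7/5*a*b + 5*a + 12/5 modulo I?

First compute the reduced Gröbner basis of I by Buchberger's algorithm.
f_1 = 3*a**2 + 4*a - 3*b - 2, LT = a**2.
f_2 = 1/2*a*b + 10*a - 4*b + 11/2, LT = a*b.
f_3 = -4*a*b - 9*a + 2*b**2 + 8*b + 1, LT = a*b.

S(f_1,f_2): lcm = a**2*b. S = -20*a**2 + 28/3*a*b - 11*a - b**2 - 2/3*b.
  leading term a**2: subtract (-20/3)·f_1 from -20*a**2 + 28/3*a*b - 11*a - b**2 - 2/3*b → 28/3*a*b + 47/3*a - b**2 - 62/3*b - 40/3
  leading term a*b: subtract (56/3)·f_2 from 28/3*a*b + 47/3*a - b**2 - 62/3*b - 40/3 → -171*a - b**2 + 54*b - 116
  leading term a: no divisor's leading term divides it; move -171*a to the remainder.
  leading term b**2: no divisor's leading term divides it; move -b**2 to the remainder.
  leading term b: no divisor's leading term divides it; move 54*b to the remainder.
  leading term 1: no divisor's leading term divides it; move -116 to the remainder.
  remainder -171*a - b**2 + 54*b - 116 ≠ 0; add h_4 = -171*a - b**2 + 54*b - 116 to the basis.

S(f_1,f_3): lcm = a**2*b. S = -9/4*a**2 + 1/2*a*b**2 + 10/3*a*b + 1/4*a - b**2 - 2/3*b.
  leading term a**2: subtract (-3/4)·f_1 from -9/4*a**2 + 1/2*a*b**2 + 10/3*a*b + 1/4*a - b**2 - 2/3*b → 1/2*a*b**2 + 10/3*a*b + 13/4*a - b**2 - 35/12*b - 3/2
  leading term a*b**2: subtract (b)·f_2 from 1/2*a*b**2 + 10/3*a*b + 13/4*a - b**2 - 35/12*b - 3/2 → -20/3*a*b + 13/4*a + 3*b**2 - 101/12*b - 3/2
  leading term a*b: subtract (-40/3)·f_2 from -20/3*a*b + 13/4*a + 3*b**2 - 101/12*b - 3/2 → 1639/12*a + 3*b**2 - 247/4*b + 431/6
  leading term a: subtract (-1639/2052)·h_4 from 1639/12*a + 3*b**2 - 247/4*b + 431/6 → 4517/2052*b**2 - 1415/76*b - 21361/1026
  leading term b**2: no divisor's leading term divides it; move 4517/2052*b**2 to the remainder.
  leading term b: no divisor's leading term divides it; move -1415/76*b to the remainder.
  leading term 1: no divisor's leading term divides it; move -21361/1026 to the remainder.
  remainder 4517/2052*b**2 - 1415/76*b - 21361/1026 ≠ 0; add h_5 = 4517/2052*b**2 - 1415/76*b - 21361/1026 to the basis.

S(f_2,f_3): lcm = a*b. S = 71/4*a + 1/2*b**2 - 6*b + 45/4.
  leading term a: subtract (-71/684)·h_4 from 71/4*a + 1/2*b**2 - 6*b + 45/4 → 271/684*b**2 - 15/38*b - 541/684
  leading term b**2: subtract (813/4517)·h_5 from 271/684*b**2 - 15/38*b - 541/684 → 53415/18068*b + 53415/18068
  leading term b: no divisor's leading term divides it; move 53415/18068*b to the remainder.
  leading term 1: no divisor's leading term divides it; move 53415/18068 to the remainder.
  remainder 53415/18068*b + 53415/18068 ≠ 0; add h_6 = 53415/18068*b + 53415/18068 to the basis.

The other S-polynomials (S(f_1,h_4), S(f_2,h_4), S(f_3,h_4), S(f_1,h_5), S(f_2,h_5), S(f_3,h_5), S(h_4,h_5), S(f_1,h_6), S(f_2,h_6), S(f_3,h_6), S(h_4,h_6), S(h_5,h_6)) all reduce to 0 modulo the current basis, so we have a Gröbner basis.
Inter-reduce: drop elements whose leading term is divisible by another's, tail-reduce, and make monic.
Reduced Gröbner basis: {a + 1, b + 1}.
Label its elements g_1 = a + 1, g_2 = b + 1.

Reduce p = 4*a**2 - 7/5*a*b + 5*a + 12/5 modulo G:
  leading term a**2: subtract (4*a)·g_1 from 4*a**2 - 7/5*a*b + 5*a + 12/5 → -7/5*a*b + a + 12/5
  leading term a*b: subtract (-7/5*b)·g_1 from -7/5*a*b + a + 12/5 → a + 7/5*b + 12/5
  leading term a: subtract (1)·g_1 from a + 7/5*b + 12/5 → 7/5*b + 7/5
  leading term b: subtract (7/5)·g_2 from 7/5*b + 7/5 → 0
  normal form = 0.
Since the normal form is 0, p ∈ I.

Ideal membership is decidable via reduction modulo a Gröbner basis.

4*a**2 - 7/5*a*b + 5*a + 12/5 lies in I (it reduces to 0).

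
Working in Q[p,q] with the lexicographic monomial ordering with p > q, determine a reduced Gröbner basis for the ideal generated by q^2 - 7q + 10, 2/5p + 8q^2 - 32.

G = {p + 140q - 280, q^2 - 7q + 10}

f_1 = q^2 - 7q + 10, LT = q^2.
f_2 = 2/5p + 8q^2 - 32, LT = p.

The S-polynomials (S(f_1,f_2)) all reduce to 0 modulo the current basis, so we have a Gröbner basis.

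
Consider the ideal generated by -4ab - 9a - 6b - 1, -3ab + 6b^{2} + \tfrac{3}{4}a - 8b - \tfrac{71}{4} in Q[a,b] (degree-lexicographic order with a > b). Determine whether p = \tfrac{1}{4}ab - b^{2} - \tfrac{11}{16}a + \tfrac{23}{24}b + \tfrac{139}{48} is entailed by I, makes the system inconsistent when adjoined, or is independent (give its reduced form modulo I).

\tfrac{1}{4}ab - b^{2} - \tfrac{11}{16}a + \tfrac{23}{24}b + \tfrac{139}{48} lies in I (it reduces to 0).

First compute the reduced Gröbner basis of I by Buchberger's algorithm.
f_1 = -4ab - 9a - 6b - 1, LT = ab.
f_2 = -3ab + 6b^{2} + \tfrac{3}{4}a - 8b - \tfrac{71}{4}, LT = ab.

S(f_1,f_2): lcm = ab. S = 2b^{2} + \tfrac{5}{2}a - \tfrac{7}{6}b - \tfrac{17}{3}.
  leading term b^{2}: no divisor's leading term divides it; move 2b^{2} to the remainder.
  leading term a: no divisor's leading term divides it; move \tfrac{5}{2}a to the remainder.
  leading term b: no divisor's leading term divides it; move -\tfrac{7}{6}b to the remainder.
  leading term 1: no divisor's leading term divides it; move -\tfrac{17}{3} to the remainder.
  remainder 2b^{2} + \tfrac{5}{2}a - \tfrac{7}{6}b - \tfrac{17}{3} ≠ 0; add h_3 = 2b^{2} + \tfrac{5}{2}a - \tfrac{7}{6}b - \tfrac{17}{3} to the basis.

S(f_1,h_3): lcm = ab^{2}. S = -\tfrac{5}{4}a^{2} + \tfrac{17}{6}ab + \tfrac{3}{2}b^{2} + \tfrac{17}{6}a + \tfrac{1}{4}b.
  leading term a^{2}: no divisor's leading term divides it; move -\tfrac{5}{4}a^{2} to the remainder.
  leading term ab: subtract (-\tfrac{17}{24})·f_1 from \tfrac{17}{6}ab + \tfrac{3}{2}b^{2} + \tfrac{17}{6}a + \tfrac{1}{4}b → \tfrac{3}{2}b^{2} - \tfrac{85}{24}a - 4b - \tfrac{17}{24}
  leading term b^{2}: subtract (\tfrac{3}{4})·h_3 from \tfrac{3}{2}b^{2} - \tfrac{85}{24}a - 4b - \tfrac{17}{24} → -\tfrac{65}{12}a - \tfrac{25}{8}b + \tfrac{85}{24}
  leading term a: no divisor's leading term divides it; move -\tfrac{65}{12}a to the remainder.
  leading term b: no divisor's leading term divides it; move -\tfrac{25}{8}b to the remainder.
  leading term 1: no divisor's leading term divides it; move \tfrac{85}{24} to the remainder.
  remainder -\tfrac{5}{4}a^{2} - \tfrac{65}{12}a - \tfrac{25}{8}b + \tfrac{85}{24} ≠ 0; add h_4 = -\tfrac{5}{4}a^{2} - \tfrac{65}{12}a - \tfrac{25}{8}b + \tfrac{85}{24} to the basis.

The other S-polynomials (S(f_2,h_3), S(f_1,h_4), S(f_2,h_4), S(h_3,h_4)) all reduce to 0 modulo the current basis, so we have a Gröbner basis.
Inter-reduce: drop elements whose leading term is divisible by another's, tail-reduce, and make monic.
Reduced Gröbner basis: {a^{2} + \tfrac{13}{3}a + \tfrac{5}{2}b - \tfrac{17}{6}, ab + \tfrac{9}{4}a + \tfrac{3}{2}b + \tfrac{1}{4}, b^{2} + \tfrac{5}{4}a - \tfrac{7}{12}b - \tfrac{17}{6}}.
Label its elements g_1 = a^{2} + \tfrac{13}{3}a + \tfrac{5}{2}b - \tfrac{17}{6}, g_2 = ab + \tfrac{9}{4}a + \tfrac{3}{2}b + \tfrac{1}{4}, g_3 = b^{2} + \tfrac{5}{4}a - \tfrac{7}{12}b - \tfrac{17}{6}.

Reduce p = \tfrac{1}{4}ab - b^{2} - \tfrac{11}{16}a + \tfrac{23}{24}b + \tfrac{139}{48} modulo G:
  leading term ab: subtract (\tfrac{1}{4})·g_2 from \tfrac{1}{4}ab - b^{2} - \tfrac{11}{16}a + \tfrac{23}{24}b + \tfrac{139}{48} → -b^{2} - \tfrac{5}{4}a + \tfrac{7}{12}b + \tfrac{17}{6}
  leading term b^{2}: subtract (-1)·g_3 from -b^{2} - \tfrac{5}{4}a + \tfrac{7}{12}b + \tfrac{17}{6} → 0
  normal form = 0.
Since the normal form is 0, p ∈ I.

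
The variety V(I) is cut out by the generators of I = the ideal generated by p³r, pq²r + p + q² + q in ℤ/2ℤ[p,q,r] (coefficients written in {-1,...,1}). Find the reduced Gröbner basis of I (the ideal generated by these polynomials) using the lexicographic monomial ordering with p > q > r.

f_1 = p³r, LT = p³r.
f_2 = pq²r + p + q² + q, LT = pq²r.

S(f_1,f_2): lcm = p³q²r. S = p³ + p²q² + p²q.
  leading term p³: no divisor's leading term divides it; move p³ to the remainder.
  leading term p²q²: no divisor's leading term divides it; move p²q² to the remainder.
  leading term p²q: no divisor's leading term divides it; move p²q to the remainder.
  remainder p³ + p²q² + p²q ≠ 0; add g_3 = p³ + p²q² + p²q to the basis.

S(f_1,g_3): lcm = p³r. S = p²q²r + p²qr.
  leading term p²q²r: subtract (p)·f_2 from p²q²r + p²qr → p²qr + p² + pq² + pq
  leading term p²qr: no divisor's leading term divides it; move p²qr to the remainder.
  leading term p²: no divisor's leading term divides it; move p² to the remainder.
  leading term pq²: no divisor's leading term divides it; move pq² to the remainder.
  leading term pq: no divisor's leading term divides it; move pq to the remainder.
  remainder p²qr + p² + pq² + pq ≠ 0; add g_4 = p²qr + p² + pq² + pq to the basis.

S(f_2,g_3): lcm = p³q²r. S = p³ + p²q⁴r + p²q³r + p²q² + p²q.
  leading term p³: subtract (1)·g_3 from p³ + p²q⁴r + p²q³r + p²q² + p²q → p²q⁴r + p²q³r
  leading term p²q⁴r: subtract (pq²)·f_2 from p²q⁴r + p²q³r → p²q³r + p²q² + pq⁴ + pq³
  leading term p²q³r: subtract (pq)·f_2 from p²q³r + p²q² + pq⁴ + pq³ → p²q² + p²q + pq⁴ + pq²
  leading term p²q²: no divisor's leading term divides it; move p²q² to the remainder.
  leading term p²q: no divisor's leading term divides it; move p²q to the remainder.
  leading term pq⁴: no divisor's leading term divides it; move pq⁴ to the remainder.
  leading term pq²: no divisor's leading term divides it; move pq² to the remainder.
  remainder p²q² + p²q + pq⁴ + pq² ≠ 0; add g_5 = p²q² + p²q + pq⁴ + pq² to the basis.

S(f_2,g_4): lcm = p²q²r. S = p²q + p² + pq³ + pq.
  leading term p²q: no divisor's leading term divides it; move p²q to the remainder.
  leading term p²: no divisor's leading term divides it; move p² to the remainder.
  leading term pq³: no divisor's leading term divides it; move pq³ to the remainder.
  leading term pq: no divisor's leading term divides it; move pq to the remainder.
  remainder p²q + p² + pq³ + pq ≠ 0; add g_6 = p²q + p² + pq³ + pq to the basis.

S(f_2,g_5): lcm = p²q²r. S = p²qr + p² + pq⁴r + pq²r + pq² + pq.
  leading term p²qr: subtract (1)·g_4 from p²qr + p² + pq⁴r + pq²r + pq² + pq → pq⁴r + pq²r
  leading term pq⁴r: subtract (q²)·f_2 from pq⁴r + pq²r → pq²r + pq² + q⁴ + q³
  leading term pq²r: subtract (1)·f_2 from pq²r + pq² + q⁴ + q³ → pq² + p + q⁴ + q³ + q² + q
  leading term pq²: no divisor's leading term divides it; move pq² to the remainder.
  leading term p: no divisor's leading term divides it; move p to the remainder.
  leading term q⁴: no divisor's leading term divides it; move q⁴ to the remainder.
  leading term q³: no divisor's leading term divides it; move q³ to the remainder.
  leading term q²: no divisor's leading term divides it; move q² to the remainder.
  leading term q: no divisor's leading term divides it; move q to the remainder.
  remainder pq² + p + q⁴ + q³ + q² + q ≠ 0; add g_7 = pq² + p + q⁴ + q³ + q² + q to the basis.

S(g_4,g_6): lcm = p²qr. S = p²r + p² + pq³r + pq² + pqr + pq.
  leading term p²r: no divisor's leading term divides it; move p²r to the remainder.
  leading term p²: no divisor's leading term divides it; move p² to the remainder.
  leading term pq³r: subtract (q)·f_2 from pq³r + pq² + pqr + pq → pq² + pqr + q³ + q²
  leading term pq²: subtract (1)·g_7 from pq² + pqr + q³ + q² → pqr + p + q⁴ + q
  leading term pqr: no divisor's leading term divides it; move pqr to the remainder.
  leading term p: no divisor's leading term divides it; move p to the remainder.
  leading term q⁴: no divisor's leading term divides it; move q⁴ to the remainder.
  leading term q: no divisor's leading term divides it; move q to the remainder.
  remainder p²r + p² + pqr + p + q⁴ + q ≠ 0; add g_8 = p²r + p² + pqr + p + q⁴ + q to the basis.

S(f_2,g_7): lcm = pq²r. S = pr + p + q⁴r + q³r + q²r + q² + qr + q.
  leading term pr: no divisor's leading term divides it; move pr to the remainder.
  leading term p: no divisor's leading term divides it; move p to the remainder.
  leading term q⁴r: no divisor's leading term divides it; move q⁴r to the remainder.
  leading term q³r: no divisor's leading term divides it; move q³r to the remainder.
  leading term q²r: no divisor's leading term divides it; move q²r to the remainder.
  leading term q²: no divisor's leading term divides it; move q² to the remainder.
  leading term qr: no divisor's leading term divides it; move qr to the remainder.
  leading term q: no divisor's leading term divides it; move q to the remainder.
  remainder pr + p + q⁴r + q³r + q²r + q² + qr + q ≠ 0; add g_9 = pr + p + q⁴r + q³r + q²r + q² + qr + q to the basis.

S(f_2,g_9): lcm = pq²r. S = pq² + p + q⁶r + q⁵r + q⁴r + q⁴ + q³r + q³ + q² + q.
  leading term pq²: subtract (1)·g_7 from pq² + p + q⁶r + q⁵r + q⁴r + q⁴ + q³r + q³ + q² + q → q⁶r + q⁵r + q⁴r + q³r
  leading term q⁶r: no divisor's leading term divides it; move q⁶r to the remainder.
  leading term q⁵r: no divisor's leading term divides it; move q⁵r to the remainder.
  leading term q⁴r: no divisor's leading term divides it; move q⁴r to the remainder.
  leading term q³r: no divisor's leading term divides it; move q³r to the remainder.
  remainder q⁶r + q⁵r + q⁴r + q³r ≠ 0; add g_10 = q⁶r + q⁵r + q⁴r + q³r to the basis.

The other S-polynomials (S(f_1,g_4), S(g_3,g_4), S(f_1,g_5), S(g_3,g_5), S(g_4,g_5), S(f_1,g_6), S(f_2,g_6), S(g_3,g_6), S(g_5,g_6), S(f_1,g_7), S(g_3,g_7), S(g_4,g_7), S(g_5,g_7), S(g_6,g_7), S(f_1,g_8), S(f_2,g_8), S(g_3,g_8), S(g_4,g_8), S(g_5,g_8), S(g_6,g_8), S(g_7,g_8), S(f_1,g_9), S(g_3,g_9), S(g_4,g_9), S(g_5,g_9), S(g_6,g_9), S(g_7,g_9), S(g_8,g_9), S(f_1,g_10), S(f_2,g_10), S(g_3,g_10), S(g_4,g_10), S(g_5,g_10), S(g_6,g_10), S(g_7,g_10), S(g_8,g_10), S(g_9,g_10)) all reduce to 0 modulo the current basis, so we have a Gröbner basis.
Inter-reduce: drop elements whose leading term is divisible by another's, tail-reduce, and make monic.

G = {p³ + q⁶ + q⁵ + q⁴ + q³, p²q + p² + q⁵ + q⁴ + q³ + q², pq² + p + q⁴ + q³ + q² + q, pr + p + q⁴r + q³r + q²r + q² + qr + q, q⁶r + q⁵r + q⁴r + q³r}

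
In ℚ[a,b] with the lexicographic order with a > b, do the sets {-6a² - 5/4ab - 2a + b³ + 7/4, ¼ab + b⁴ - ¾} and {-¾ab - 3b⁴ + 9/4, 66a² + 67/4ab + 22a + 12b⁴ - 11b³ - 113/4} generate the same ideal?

Yes, the ideals are equal.

For a fixed monomial order, each ideal has a unique reduced Gröbner basis; comparing bases decides equality.
Buchberger on the first generating set:
f_1 = -6a² - 5/4ab - 2a + b³ + 7/4, LT = a².
f_2 = ¼ab + b⁴ - ¾, LT = ab.

S(f_1,f_2): lcm = a²b. S = -4ab⁴ + 5/24ab² + ⅓ab + 3a - ⅙b⁴ - 7/24b.
  leading term ab⁴: subtract (-16b³)·f_2 from -4ab⁴ + 5/24ab² + ⅓ab + 3a - ⅙b⁴ - 7/24b → 5/24ab² + ⅓ab + 3a + 16b⁷ - ⅙b⁴ - 12b³ - 7/24b
  leading term ab²: subtract (⅚b)·f_2 from 5/24ab² + ⅓ab + 3a + 16b⁷ - ⅙b⁴ - 12b³ - 7/24b → ⅓ab + 3a + 16b⁷ - ⅚b⁵ - ⅙b⁴ - 12b³ + ⅓b
  leading term ab: subtract (4/3)·f_2 from ⅓ab + 3a + 16b⁷ - ⅚b⁵ - ⅙b⁴ - 12b³ + ⅓b → 3a + 16b⁷ - ⅚b⁵ - 3/2b⁴ - 12b³ + ⅓b + 1
  leading term a: no divisor's leading term divides it; move 3a to the remainder.
  leading term b⁷: no divisor's leading term divides it; move 16b⁷ to the remainder.
  leading term b⁵: no divisor's leading term divides it; move -⅚b⁵ to the remainder.
  leading term b⁴: no divisor's leading term divides it; move -3/2b⁴ to the remainder.
  leading term b³: no divisor's leading term divides it; move -12b³ to the remainder.
  leading term b: no divisor's leading term divides it; move ⅓b to the remainder.
  leading term 1: no divisor's leading term divides it; move 1 to the remainder.
  remainder 3a + 16b⁷ - ⅚b⁵ - 3/2b⁴ - 12b³ + ⅓b + 1 ≠ 0; add g_3 = 3a + 16b⁷ - ⅚b⁵ - 3/2b⁴ - 12b³ + ⅓b + 1 to the basis.

S(f_1,g_3): lcm = a². S = -16/3ab⁷ + 5/18ab⁵ + ½ab⁴ + 4ab³ + 7/72ab - ⅙b³ - 7/24.
  leading term ab⁷: subtract (-64/3b⁶)·f_2 from -16/3ab⁷ + 5/18ab⁵ + ½ab⁴ + 4ab³ + 7/72ab - ⅙b³ - 7/24 → 5/18ab⁵ + ½ab⁴ + 4ab³ + 7/72ab + 64/3b¹⁰ - 16b⁶ - ⅙b³ - 7/24
  leading term ab⁵: subtract (10/9b⁴)·f_2 from 5/18ab⁵ + ½ab⁴ + 4ab³ + 7/72ab + 64/3b¹⁰ - 16b⁶ - ⅙b³ - 7/24 → ½ab⁴ + 4ab³ + 7/72ab + 64/3b¹⁰ - 10/9b⁸ - 16b⁶ + ⅚b⁴ - ⅙b³ - 7/24
  leading term ab⁴: subtract (2b³)·f_2 from ½ab⁴ + 4ab³ + 7/72ab + 64/3b¹⁰ - 10/9b⁸ - 16b⁶ + ⅚b⁴ - ⅙b³ - 7/24 → 4ab³ + 7/72ab + 64/3b¹⁰ - 10/9b⁸ - 2b⁷ - 16b⁶ + ⅚b⁴ + 4/3b³ - 7/24
  leading term ab³: subtract (16b²)·f_2 from 4ab³ + 7/72ab + 64/3b¹⁰ - 10/9b⁸ - 2b⁷ - 16b⁶ + ⅚b⁴ + 4/3b³ - 7/24 → 7/72ab + 64/3b¹⁰ - 10/9b⁸ - 2b⁷ - 32b⁶ + ⅚b⁴ + 4/3b³ + 12b² - 7/24
  leading term ab: subtract (7/18)·f_2 from 7/72ab + 64/3b¹⁰ - 10/9b⁸ - 2b⁷ - 32b⁶ + ⅚b⁴ + 4/3b³ + 12b² - 7/24 → 64/3b¹⁰ - 10/9b⁸ - 2b⁷ - 32b⁶ + 4/9b⁴ + 4/3b³ + 12b²
  leading term b¹⁰: no divisor's leading term divides it; move 64/3b¹⁰ to the remainder.
  leading term b⁸: no divisor's leading term divides it; move -10/9b⁸ to the remainder.
  leading term b⁷: no divisor's leading term divides it; move -2b⁷ to the remainder.
  leading term b⁶: no divisor's leading term divides it; move -32b⁶ to the remainder.
  leading term b⁴: no divisor's leading term divides it; move 4/9b⁴ to the remainder.
  leading term b³: no divisor's leading term divides it; move 4/3b³ to the remainder.
  leading term b²: no divisor's leading term divides it; move 12b² to the remainder.
  remainder 64/3b¹⁰ - 10/9b⁸ - 2b⁷ - 32b⁶ + 4/9b⁴ + 4/3b³ + 12b² ≠ 0; add g_4 = 64/3b¹⁰ - 10/9b⁸ - 2b⁷ - 32b⁶ + 4/9b⁴ + 4/3b³ + 12b² to the basis.

S(f_2,g_3): lcm = ab. S = -16/3b⁸ + 5/18b⁶ + ½b⁵ + 8b⁴ - 1/9b² - ⅓b - 3.
  leading term b⁸: no divisor's leading term divides it; move -16/3b⁸ to the remainder.
  leading term b⁶: no divisor's leading term divides it; move 5/18b⁶ to the remainder.
  leading term b⁵: no divisor's leading term divides it; move ½b⁵ to the remainder.
  leading term b⁴: no divisor's leading term divides it; move 8b⁴ to the remainder.
  leading term b²: no divisor's leading term divides it; move -1/9b² to the remainder.
  leading term b: no divisor's leading term divides it; move -⅓b to the remainder.
  leading term 1: no divisor's leading term divides it; move -3 to the remainder.
  remainder -16/3b⁸ + 5/18b⁶ + ½b⁵ + 8b⁴ - 1/9b² - ⅓b - 3 ≠ 0; add g_5 = -16/3b⁸ + 5/18b⁶ + ½b⁵ + 8b⁴ - 1/9b² - ⅓b - 3 to the basis.

The other S-polynomials (S(f_1,g_4), S(f_2,g_4), S(g_3,g_4), S(f_1,g_5), S(f_2,g_5), S(g_3,g_5), S(g_4,g_5)) all reduce to 0 modulo the current basis, so we have a Gröbner basis.
Inter-reduce: drop elements whose leading term is divisible by another's, tail-reduce, and make monic.
Reduced Gröbner basis: {a + 16/3b⁷ - 5/18b⁵ - ½b⁴ - 4b³ + 1/9b + ⅓, b⁸ - 5/96b⁶ - 3/32b⁵ - 3/2b⁴ + 1/48b² + 1/16b + 9/16}.

Buchberger on the second generating set:
h_1 = -¾ab - 3b⁴ + 9/4, LT = ab.
h_2 = 66a² + 67/4ab + 22a + 12b⁴ - 11b³ - 113/4, LT = a².

S(h_1,h_2): lcm = a²b. S = 4ab⁴ - 67/264ab² - ⅓ab - 3a - 2/11b⁵ + ⅙b⁴ + 113/264b.
  leading term ab⁴: subtract (-16/3b³)·h_1 from 4ab⁴ - 67/264ab² - ⅓ab - 3a - 2/11b⁵ + ⅙b⁴ + 113/264b → -67/264ab² - ⅓ab - 3a - 16b⁷ - 2/11b⁵ + ⅙b⁴ + 12b³ + 113/264b
  leading term ab²: subtract (67/198b)·h_1 from -67/264ab² - ⅓ab - 3a - 16b⁷ - 2/11b⁵ + ⅙b⁴ + 12b³ + 113/264b → -⅓ab - 3a - 16b⁷ + ⅚b⁵ + ⅙b⁴ + 12b³ - ⅓b
  leading term ab: subtract (4/9)·h_1 from -⅓ab - 3a - 16b⁷ + ⅚b⁵ + ⅙b⁴ + 12b³ - ⅓b → -3a - 16b⁷ + ⅚b⁵ + 3/2b⁴ + 12b³ - ⅓b - 1
  leading term a: no divisor's leading term divides it; move -3a to the remainder.
  leading term b⁷: no divisor's leading term divides it; move -16b⁷ to the remainder.
  leading term b⁵: no divisor's leading term divides it; move ⅚b⁵ to the remainder.
  leading term b⁴: no divisor's leading term divides it; move 3/2b⁴ to the remainder.
  leading term b³: no divisor's leading term divides it; move 12b³ to the remainder.
  leading term b: no divisor's leading term divides it; move -⅓b to the remainder.
  leading term 1: no divisor's leading term divides it; move -1 to the remainder.
  remainder -3a - 16b⁷ + ⅚b⁵ + 3/2b⁴ + 12b³ - ⅓b - 1 ≠ 0; add k_3 = -3a - 16b⁷ + ⅚b⁵ + 3/2b⁴ + 12b³ - ⅓b - 1 to the basis.

S(h_1,k_3): lcm = ab. S = -16/3b⁸ + 5/18b⁶ + ½b⁵ + 8b⁴ - 1/9b² - ⅓b - 3.
  leading term b⁸: no divisor's leading term divides it; move -16/3b⁸ to the remainder.
  leading term b⁶: no divisor's leading term divides it; move 5/18b⁶ to the remainder.
  leading term b⁵: no divisor's leading term divides it; move ½b⁵ to the remainder.
  leading term b⁴: no divisor's leading term divides it; move 8b⁴ to the remainder.
  leading term b²: no divisor's leading term divides it; move -1/9b² to the remainder.
  leading term b: no divisor's leading term divides it; move -⅓b to the remainder.
  leading term 1: no divisor's leading term divides it; move -3 to the remainder.
  remainder -16/3b⁸ + 5/18b⁶ + ½b⁵ + 8b⁴ - 1/9b² - ⅓b - 3 ≠ 0; add k_4 = -16/3b⁸ + 5/18b⁶ + ½b⁵ + 8b⁴ - 1/9b² - ⅓b - 3 to the basis.

The other S-polynomials (S(h_2,k_3), S(h_1,k_4), S(h_2,k_4), S(k_3,k_4)) all reduce to 0 modulo the current basis, so we have a Gröbner basis.
Inter-reduce: drop elements whose leading term is divisible by another's, tail-reduce, and make monic.
Reduced Gröbner basis: {a + 16/3b⁷ - 5/18b⁵ - ½b⁴ - 4b³ + 1/9b + ⅓, b⁸ - 5/96b⁶ - 3/32b⁵ - 3/2b⁴ + 1/48b² + 1/16b + 9/16}.

Same reduced basis, so the two generating sets span the same ideal.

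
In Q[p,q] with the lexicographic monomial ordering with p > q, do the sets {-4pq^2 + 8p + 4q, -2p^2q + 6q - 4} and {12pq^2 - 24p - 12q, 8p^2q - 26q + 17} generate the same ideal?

Since reduced Gröbner bases are canonical representatives of ideals under a given ordering, it suffices to compute and compare them.
Buchberger on the first generating set:
f_1 = -4pq^2 + 8p + 4q, LT = pq^2.
f_2 = -2p^2q + 6q - 4, LT = p^2q.

S(f_1,f_2): lcm = p^2q^2. S = -2p^2 - pq + 3q^2 - 2q.
  reduce S modulo (f_1, f_2):
  remainder -2p^2 - pq + 3q^2 - 2q ≠ 0; add g_3 = -2p^2 - pq + 3q^2 - 2q to the basis.

S(f_1,g_3): lcm = p^2q^2. S = -2p^2 - 1/2pq^3 - pq + 3/2q^4 - q^3.
  reduce S modulo (f_1, f_2, g_3):
  remainder -pq + 3/2q^4 - q^3 - 7/2q^2 + 2q ≠ 0; add g_4 = -pq + 3/2q^4 - q^3 - 7/2q^2 + 2q to the basis.

S(f_2,g_3): lcm = p^2q. S = -1/2pq^2 + 3/2q^3 - q^2 - 3q + 2.
  reduce S modulo (f_1, f_2, g_3, g_4):
  remainder -p + 3/2q^3 - q^2 - 7/2q + 2 ≠ 0; add g_5 = -p + 3/2q^3 - q^2 - 7/2q + 2 to the basis.

S(f_1,g_4): lcm = pq^2. S = -2p + 3/2q^5 - q^4 - 7/2q^3 + 2q^2 - q.
  reduce S modulo (f_1, f_2, g_3, g_4, g_5):
  remainder 3/2q^5 - q^4 - 13/2q^3 + 4q^2 + 6q - 4 ≠ 0; add g_6 = 3/2q^5 - q^4 - 13/2q^3 + 4q^2 + 6q - 4 to the basis.

The other S-polynomials (S(f_2,g_4), S(g_3,g_4), S(f_1,g_5), S(f_2,g_5), S(g_3,g_5), S(g_4,g_5), S(f_1,g_6), S(f_2,g_6), S(g_3,g_6), S(g_4,g_6), S(g_5,g_6)) all reduce to 0 modulo the current basis, so we have a Gröbner basis.
Inter-reduce: drop elements whose leading term is divisible by another's, tail-reduce, and make monic.
Reduced Gröbner basis: {p - 3/2q^3 + q^2 + 7/2q - 2, q^5 - 2/3q^4 - 13/3q^3 + 8/3q^2 + 4q - 8/3}.

Buchberger on the second generating set:
h_1 = 12pq^2 - 24p - 12q, LT = pq^2.
h_2 = 8p^2q - 26q + 17, LT = p^2q.

S(h_1,h_2): lcm = p^2q^2. S = -2p^2 - pq + 13/4q^2 - 17/8q.
  reduce S modulo (h_1, h_2):
  remainder -2p^2 - pq + 13/4q^2 - 17/8q ≠ 0; add k_3 = -2p^2 - pq + 13/4q^2 - 17/8q to the basis.

S(h_1,k_3): lcm = p^2q^2. S = -2p^2 - 1/2pq^3 - pq + 13/8q^4 - 17/16q^3.
  reduce S modulo (h_1, h_2, k_3):
  remainder -pq + 13/8q^4 - 17/16q^3 - 15/4q^2 + 17/8q ≠ 0; add k_4 = -pq + 13/8q^4 - 17/16q^3 - 15/4q^2 + 17/8q to the basis.

S(h_2,k_3): lcm = p^2q. S = -1/2pq^2 + 13/8q^3 - 17/16q^2 - 13/4q + 17/8.
  reduce S modulo (h_1, h_2, k_3, k_4):
  remainder -p + 13/8q^3 - 17/16q^2 - 15/4q + 17/8 ≠ 0; add k_5 = -p + 13/8q^3 - 17/16q^2 - 15/4q + 17/8 to the basis.

S(h_1,k_4): lcm = pq^2. S = -2p + 13/8q^5 - 17/16q^4 - 15/4q^3 + 17/8q^2 - q.
  reduce S modulo (h_1, h_2, k_3, k_4, k_5):
  remainder 13/8q^5 - 17/16q^4 - 7q^3 + 17/4q^2 + 13/2q - 17/4 ≠ 0; add k_6 = 13/8q^5 - 17/16q^4 - 7q^3 + 17/4q^2 + 13/2q - 17/4 to the basis.

The other S-polynomials (S(h_2,k_4), S(k_3,k_4), S(h_1,k_5), S(h_2,k_5), S(k_3,k_5), S(k_4,k_5), S(h_1,k_6), S(h_2,k_6), S(k_3,k_6), S(k_4,k_6), S(k_5,k_6)) all reduce to 0 modulo the current basis, so we have a Gröbner basis.
Inter-reduce: drop elements whose leading term is divisible by another's, tail-reduce, and make monic.
Reduced Gröbner basis: {p - 13/8q^3 + 17/16q^2 + 15/4q - 17/8, q^5 - 17/26q^4 - 56/13q^3 + 34/13q^2 + 4q - 34/13}.

Since the reduced bases disagree, the two ideals are not the same.
The same test decides containment: I ⊆ J iff every generator of I reduces to 0 modulo a Gröbner basis of J.

No, the ideals differ.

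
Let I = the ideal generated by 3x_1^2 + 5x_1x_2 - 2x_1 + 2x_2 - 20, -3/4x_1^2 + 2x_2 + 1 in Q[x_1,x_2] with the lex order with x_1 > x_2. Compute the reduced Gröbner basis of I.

This is the nonlinear analogue of row-reducing a linear system.

f_1 = 3x_1^2 + 5x_1x_2 - 2x_1 + 2x_2 - 20, LT = x_1^2.
f_2 = -3/4x_1^2 + 2x_2 + 1, LT = x_1^2.

S(f_1,f_2): lcm = x_1^2. S = 5/3x_1x_2 - 2/3x_1 + 10/3x_2 - 16/3.
  leading term x_1x_2: no divisor's leading term divides it; move 5/3x_1x_2 to the remainder.
  leading term x_1: no divisor's leading term divides it; move -2/3x_1 to the remainder.
  leading term x_2: no divisor's leading term divides it; move 10/3x_2 to the remainder.
  leading term 1: no divisor's leading term divides it; move -16/3 to the remainder.
  remainder 5/3x_1x_2 - 2/3x_1 + 10/3x_2 - 16/3 ≠ 0; add g_3 = 5/3x_1x_2 - 2/3x_1 + 10/3x_2 - 16/3 to the basis.

S(f_1,g_3): lcm = x_1^2x_2. S = 2/5x_1^2 + 5/3x_1x_2^2 - 8/3x_1x_2 + 16/5x_1 + 2/3x_2^2 - 20/3x_2.
  leading term x_1^2: subtract (2/15)·f_1 from 2/5x_1^2 + 5/3x_1x_2^2 - 8/3x_1x_2 + 16/5x_1 + 2/3x_2^2 - 20/3x_2 → 5/3x_1x_2^2 - 10/3x_1x_2 + 52/15x_1 + 2/3x_2^2 - 104/15x_2 + 8/3
  leading term x_1x_2^2: subtract (x_2)·g_3 from 5/3x_1x_2^2 - 10/3x_1x_2 + 52/15x_1 + 2/3x_2^2 - 104/15x_2 + 8/3 → -8/3x_1x_2 + 52/15x_1 - 8/3x_2^2 - 8/5x_2 + 8/3
  leading term x_1x_2: subtract (-8/5)·g_3 from -8/3x_1x_2 + 52/15x_1 - 8/3x_2^2 - 8/5x_2 + 8/3 → 12/5x_1 - 8/3x_2^2 + 56/15x_2 - 88/15
  leading term x_1: no divisor's leading term divides it; move 12/5x_1 to the remainder.
  leading term x_2^2: no divisor's leading term divides it; move -8/3x_2^2 to the remainder.
  leading term x_2: no divisor's leading term divides it; move 56/15x_2 to the remainder.
  leading term 1: no divisor's leading term divides it; move -88/15 to the remainder.
  remainder 12/5x_1 - 8/3x_2^2 + 56/15x_2 - 88/15 ≠ 0; add g_4 = 12/5x_1 - 8/3x_2^2 + 56/15x_2 - 88/15 to the basis.

S(g_3,g_4): lcm = x_1x_2. S = -2/5x_1 + 10/9x_2^3 - 14/9x_2^2 + 40/9x_2 - 16/5.
  leading term x_1: subtract (-1/6)·g_4 from -2/5x_1 + 10/9x_2^3 - 14/9x_2^2 + 40/9x_2 - 16/5 → 10/9x_2^3 - 2x_2^2 + 76/15x_2 - 188/45
  leading term x_2^3: no divisor's leading term divides it; move 10/9x_2^3 to the remainder.
  leading term x_2^2: no divisor's leading term divides it; move -2x_2^2 to the remainder.
  leading term x_2: no divisor's leading term divides it; move 76/15x_2 to the remainder.
  leading term 1: no divisor's leading term divides it; move -188/45 to the remainder.
  remainder 10/9x_2^3 - 2x_2^2 + 76/15x_2 - 188/45 ≠ 0; add g_5 = 10/9x_2^3 - 2x_2^2 + 76/15x_2 - 188/45 to the basis.

The other S-polynomials (S(f_2,g_3), S(f_1,g_4), S(f_2,g_4), S(f_1,g_5), S(f_2,g_5), S(g_3,g_5), S(g_4,g_5)) all reduce to 0 modulo the current basis, so we have a Gröbner basis.
Inter-reduce: drop elements whose leading term is divisible by another's, tail-reduce, and make monic.

G = {x_1 - 10/9x_2^2 + 14/9x_2 - 22/9, x_2^3 - 9/5x_2^2 + 114/25x_2 - 94/25}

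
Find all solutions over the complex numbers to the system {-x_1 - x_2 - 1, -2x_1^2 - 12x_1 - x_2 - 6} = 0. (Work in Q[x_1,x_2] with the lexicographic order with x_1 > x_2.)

Compute a lex Gröbner basis by Buchberger's algorithm.
f_1 = -x_1 - x_2 - 1, LT = x_1.
f_2 = -2x_1^2 - 12x_1 - x_2 - 6, LT = x_1^2.

S(f_1,f_2): lcm = x_1^2. S = x_1x_2 - 5x_1 - 1/2x_2 - 3.
  leading term x_1x_2: subtract (-x_2)·f_1 from x_1x_2 - 5x_1 - 1/2x_2 - 3 → -5x_1 - x_2^2 - 3/2x_2 - 3
  leading term x_1: subtract (5)·f_1 from -5x_1 - x_2^2 - 3/2x_2 - 3 → -x_2^2 + 7/2x_2 + 2
  leading term x_2^2: no divisor's leading term divides it; move -x_2^2 to the remainder.
  leading term x_2: no divisor's leading term divides it; move 7/2x_2 to the remainder.
  leading term 1: no divisor's leading term divides it; move 2 to the remainder.
  remainder -x_2^2 + 7/2x_2 + 2 ≠ 0; add h_3 = -x_2^2 + 7/2x_2 + 2 to the basis.

The other S-polynomials (S(f_1,h_3), S(f_2,h_3)) all reduce to 0 modulo the current basis, so we have a Gröbner basis.
Inter-reduce: drop elements whose leading term is divisible by another's, tail-reduce, and make monic.
Reduced Gröbner basis: {x_1 + x_2 + 1, x_2^2 - 7/2x_2 - 2}.

From the last basis element, x_2^2 - 7/2x_2 - 2 = 0, so x_2 takes values in {-1/2, 4}. Each choice, substituted upward through the basis, yields the corresponding point(s) of the solution set.
  x_2 = -1/2: the earlier basis element becomes x_1 + 1/2 = 0, giving x_1 = -1/2 — point (-1/2, -1/2).
  x_2 = 4: the earlier basis element becomes x_1 + 5 = 0, giving x_1 = -5 — point (-5, 4).
Check: every point annihilates each of the original generators.

{(-1/2, -1/2), (-5, 4)}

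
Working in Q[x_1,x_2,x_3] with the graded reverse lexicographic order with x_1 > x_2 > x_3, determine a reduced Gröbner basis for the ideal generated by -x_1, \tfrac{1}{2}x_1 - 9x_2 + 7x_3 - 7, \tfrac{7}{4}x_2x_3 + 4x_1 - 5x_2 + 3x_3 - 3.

G = {x_3^{2} - \tfrac{81}{49}x_3 + \tfrac{32}{49}, x_1, x_2 - \tfrac{7}{9}x_3 + \tfrac{7}{9}}

The reduced Gröbner basis is the canonical form of the ideal for this ordering.

f_1 = -x_1, LT = x_1.
f_2 = \tfrac{1}{2}x_1 - 9x_2 + 7x_3 - 7, LT = x_1.
f_3 = \tfrac{7}{4}x_2x_3 + 4x_1 - 5x_2 + 3x_3 - 3, LT = x_2x_3.

S(f_1,f_2): lcm = x_1. S = 18x_2 - 14x_3 + 14.
  reduce S modulo (f_1, f_2, f_3):
  remainder 18x_2 - 14x_3 + 14 ≠ 0; add g_4 = 18x_2 - 14x_3 + 14 to the basis.

S(f_3,g_4): lcm = x_2x_3. S = \tfrac{7}{9}x_3^{2} + \tfrac{16}{7}x_1 - \tfrac{20}{7}x_2 + \tfrac{59}{63}x_3 - \tfrac{12}{7}.
  reduce S modulo (f_1, f_2, f_3, g_4):
  remainder \tfrac{7}{9}x_3^{2} - \tfrac{9}{7}x_3 + \tfrac{32}{63} ≠ 0; add g_5 = \tfrac{7}{9}x_3^{2} - \tfrac{9}{7}x_3 + \tfrac{32}{63} to the basis.

The other S-polynomials (S(f_1,f_3), S(f_2,f_3), S(f_1,g_4), S(f_2,g_4), S(f_1,g_5), S(f_2,g_5), S(f_3,g_5), S(g_4,g_5)) all reduce to 0 modulo the current basis, so we have a Gröbner basis.
Inter-reduce: drop elements whose leading term is divisible by another's, tail-reduce, and make monic.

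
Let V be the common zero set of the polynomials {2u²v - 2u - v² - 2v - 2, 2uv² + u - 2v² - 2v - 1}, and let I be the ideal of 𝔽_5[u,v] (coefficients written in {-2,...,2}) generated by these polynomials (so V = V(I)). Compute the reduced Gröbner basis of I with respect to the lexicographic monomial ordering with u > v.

The reduced Gröbner basis is the canonical form of the ideal for this ordering.

f_1 = 2u²v - 2u - v² - 2v - 2, LT = u²v.
f_2 = 2uv² + u - 2v² - 2v - 1, LT = uv².

S(f_1,f_2): lcm = u²v². S = 2u² + uv² - 2u + 2v³ - v² - v.
  leading term u²: no divisor's leading term divides it; move 2u² to the remainder.
  leading term uv²: subtract (-2)·f_2 from uv² - 2u + 2v³ - v² - v → 2v³ - 2
  leading term v³: no divisor's leading term divides it; move 2v³ to the remainder.
  leading term 1: no divisor's leading term divides it; move -2 to the remainder.
  remainder 2u² + 2v³ - 2 ≠ 0; add g_3 = 2u² + 2v³ - 2 to the basis.

S(f_1,g_3): lcm = u²v. S = -u - v⁴ + 2v² - 1.
  leading term u: no divisor's leading term divides it; move -u to the remainder.
  leading term v⁴: no divisor's leading term divides it; move -v⁴ to the remainder.
  leading term v²: no divisor's leading term divides it; move 2v² to the remainder.
  leading term 1: no divisor's leading term divides it; move -1 to the remainder.
  remainder -u - v⁴ + 2v² - 1 ≠ 0; add g_4 = -u - v⁴ + 2v² - 1 to the basis.

S(f_2,g_4): lcm = uv². S = -2u - v⁶ + 2v⁴ - 2v² - v + 2.
  leading term u: subtract (2)·g_4 from -2u - v⁶ + 2v⁴ - 2v² - v + 2 → -v⁶ - v⁴ - v² - v - 1
  leading term v⁶: no divisor's leading term divides it; move -v⁶ to the remainder.
  leading term v⁴: no divisor's leading term divides it; move -v⁴ to the remainder.
  leading term v²: no divisor's leading term divides it; move -v² to the remainder.
  leading term v: no divisor's leading term divides it; move -v to the remainder.
  leading term 1: no divisor's leading term divides it; move -1 to the remainder.
  remainder -v⁶ - v⁴ - v² - v - 1 ≠ 0; add g_5 = -v⁶ - v⁴ - v² - v - 1 to the basis.

The other S-polynomials (S(f_2,g_3), S(f_1,g_4), S(g_3,g_4), S(f_1,g_5), S(f_2,g_5), S(g_3,g_5), S(g_4,g_5)) all reduce to 0 modulo the current basis, so we have a Gröbner basis.
Inter-reduce: drop elements whose leading term is divisible by another's, tail-reduce, and make monic.

G = {u + v⁴ - 2v² + 1, v⁶ + v⁴ + v² + v + 1}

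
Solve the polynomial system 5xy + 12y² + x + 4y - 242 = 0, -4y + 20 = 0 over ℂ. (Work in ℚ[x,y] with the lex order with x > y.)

Compute a lex Gröbner basis by Buchberger's algorithm.
f_1 = 5xy + x + 12y² + 4y - 242, LT = xy.
f_2 = -4y + 20, LT = y.

S(f_1,f_2): lcm = xy. S = 26/5x + 12/5y² + ⅘y - 242/5.
  leading term x: no divisor's leading term divides it; move 26/5x to the remainder.
  leading term y²: subtract (-⅗y)·f_2 from 12/5y² + ⅘y - 242/5 → 64/5y - 242/5
  leading term y: subtract (-16/5)·f_2 from 64/5y - 242/5 → 78/5
  leading term 1: no divisor's leading term divides it; move 78/5 to the remainder.
  remainder 26/5x + 78/5 ≠ 0; add h_3 = 26/5x + 78/5 to the basis.

The other S-polynomials (S(f_1,h_3), S(f_2,h_3)) all reduce to 0 modulo the current basis, so we have a Gröbner basis.
Inter-reduce: drop elements whose leading term is divisible by another's, tail-reduce, and make monic.
Reduced Gröbner basis: {x + 3, y - 5}.

The lex basis is triangular: the last element involves only y. Solving y - 5 = 0 gives y ∈ {5}; substituting each value into the earlier elements determines the remaining variables.
  y = 5: the earlier basis element becomes x + 3 = 0, giving x = -3 — point (-3, 5).
Substituting each solution back into the original system confirms all equations vanish.
A lex Gröbner basis triangularizes the system, enabling back-substitution.

{(-3, 5)}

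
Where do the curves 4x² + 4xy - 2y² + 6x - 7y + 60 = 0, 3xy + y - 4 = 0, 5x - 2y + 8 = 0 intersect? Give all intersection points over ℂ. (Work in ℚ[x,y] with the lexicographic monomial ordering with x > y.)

Compute a lex Gröbner basis by Buchberger's algorithm.
f_1 = 4x² + 4xy + 6x - 2y² - 7y + 60, LT = x².
f_2 = 3xy + y - 4, LT = xy.
f_3 = 5x - 2y + 8, LT = x.

S(f_1,f_2): lcm = x²y. S = xy² + 7/6xy + 4/3x - ½y³ - 7/4y² + 15y.
  leading term xy²: subtract (⅓y)·f_2 from xy² + 7/6xy + 4/3x - ½y³ - 7/4y² + 15y → 7/6xy + 4/3x - ½y³ - 25/12y² + 49/3y
  leading term xy: subtract (7/18)·f_2 from 7/6xy + 4/3x - ½y³ - 25/12y² + 49/3y → 4/3x - ½y³ - 25/12y² + 287/18y + 14/9
  leading term x: subtract (4/15)·f_3 from 4/3x - ½y³ - 25/12y² + 287/18y + 14/9 → -½y³ - 25/12y² + 1483/90y - 26/45
  leading term y³: no divisor's leading term divides it; move -½y³ to the remainder.
  leading term y²: no divisor's leading term divides it; move -25/12y² to the remainder.
  leading term y: no divisor's leading term divides it; move 1483/90y to the remainder.
  leading term 1: no divisor's leading term divides it; move -26/45 to the remainder.
  remainder -½y³ - 25/12y² + 1483/90y - 26/45 ≠ 0; add h_4 = -½y³ - 25/12y² + 1483/90y - 26/45 to the basis.

S(f_1,f_3): lcm = x². S = 7/5xy - 1/10x - ½y² - 7/4y + 15.
  leading term xy: subtract (7/15)·f_2 from 7/5xy - 1/10x - ½y² - 7/4y + 15 → -1/10x - ½y² - 133/60y + 253/15
  leading term x: subtract (-1/50)·f_3 from -1/10x - ½y² - 133/60y + 253/15 → -½y² - 677/300y + 1277/75
  leading term y²: no divisor's leading term divides it; move -½y² to the remainder.
  leading term y: no divisor's leading term divides it; move -677/300y to the remainder.
  leading term 1: no divisor's leading term divides it; move 1277/75 to the remainder.
  remainder -½y² - 677/300y + 1277/75 ≠ 0; add h_5 = -½y² - 677/300y + 1277/75 to the basis.

S(f_2,f_3): lcm = xy. S = ⅖y² - 19/15y - 4/3.
  leading term y²: subtract (-⅘)·h_5 from ⅖y² - 19/15y - 4/3 → -384/125y + 1536/125
  leading term y: no divisor's leading term divides it; move -384/125y to the remainder.
  leading term 1: no divisor's leading term divides it; move 1536/125 to the remainder.
  remainder -384/125y + 1536/125 ≠ 0; add h_6 = -384/125y + 1536/125 to the basis.

The other S-polynomials (S(f_1,h_4), S(f_2,h_4), S(f_3,h_4), S(f_1,h_5), S(f_2,h_5), S(f_3,h_5), S(h_4,h_5), S(f_1,h_6), S(f_2,h_6), S(f_3,h_6), S(h_4,h_6), S(h_5,h_6)) all reduce to 0 modulo the current basis, so we have a Gröbner basis.
Inter-reduce: drop elements whose leading term is divisible by another's, tail-reduce, and make monic.
Reduced Gröbner basis: {x, y - 4}.

From the last basis element, y - 4 = 0, so y takes values in {4}. Each choice, substituted upward through the basis, yields the corresponding point(s) of the solution set.
  y = 4: the earlier basis element becomes x = 0, giving x = 0 — point (0, 4).
Check: every point annihilates each of the original generators.

{(0, 4)}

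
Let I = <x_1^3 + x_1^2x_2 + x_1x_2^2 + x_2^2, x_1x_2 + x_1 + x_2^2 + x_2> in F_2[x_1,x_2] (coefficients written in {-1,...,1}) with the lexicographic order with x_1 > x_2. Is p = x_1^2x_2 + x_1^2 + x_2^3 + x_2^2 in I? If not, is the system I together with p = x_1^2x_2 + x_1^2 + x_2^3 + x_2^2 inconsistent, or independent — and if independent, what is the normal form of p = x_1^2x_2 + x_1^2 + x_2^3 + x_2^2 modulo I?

First compute the reduced Gröbner basis of I by Buchberger's algorithm.
f_1 = x_1^3 + x_1^2x_2 + x_1x_2^2 + x_2^2, LT = x_1^3.
f_2 = x_1x_2 + x_1 + x_2^2 + x_2, LT = x_1x_2.

S(f_1,f_2): lcm = x_1^3x_2. S = x_1^3 + x_1^2x_2 + x_1x_2^3 + x_2^3.
  reduce S modulo (f_1, f_2):
  remainder x_2^4 + x_2^2 ≠ 0; add h_3 = x_2^4 + x_2^2 to the basis.

The other S-polynomials (S(f_1,h_3), S(f_2,h_3)) all reduce to 0 modulo the current basis, so we have a Gröbner basis.
Inter-reduce: drop elements whose leading term is divisible by another's, tail-reduce, and make monic.
Reduced Gröbner basis: {x_1^3 + x_1^2 + x_1 + x_2, x_1x_2 + x_1 + x_2^2 + x_2, x_2^4 + x_2^2}.
Label its elements g_1 = x_1^3 + x_1^2 + x_1 + x_2, g_2 = x_1x_2 + x_1 + x_2^2 + x_2, g_3 = x_2^4 + x_2^2.

Reduce p = x_1^2x_2 + x_1^2 + x_2^3 + x_2^2 modulo G:
  leading term x_1^2x_2: subtract (x_1)·g_2 from x_1^2x_2 + x_1^2 + x_2^3 + x_2^2 → x_1x_2^2 + x_1x_2 + x_2^3 + x_2^2
  leading term x_1x_2^2: subtract (x_2)·g_2 from x_1x_2^2 + x_1x_2 + x_2^3 + x_2^2 → 0
  normal form = 0.
Since the normal form is 0, p ∈ I.

Ideal membership is decidable via reduction modulo a Gröbner basis.

x_1^2x_2 + x_1^2 + x_2^3 + x_2^2 lies in I (it reduces to 0).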